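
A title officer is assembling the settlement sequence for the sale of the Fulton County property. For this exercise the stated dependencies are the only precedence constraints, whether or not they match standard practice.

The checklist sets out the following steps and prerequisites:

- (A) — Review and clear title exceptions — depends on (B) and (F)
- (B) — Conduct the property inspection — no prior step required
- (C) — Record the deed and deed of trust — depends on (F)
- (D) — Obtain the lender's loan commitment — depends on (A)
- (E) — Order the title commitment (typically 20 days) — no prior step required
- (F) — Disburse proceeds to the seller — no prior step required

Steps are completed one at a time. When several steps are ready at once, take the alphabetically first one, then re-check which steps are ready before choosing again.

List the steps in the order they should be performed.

(B) (E) (F) (A) (C) (D)

(B), (E) and (F) have no prerequisites; (B) has the earlier label, so (B) is first.
Now (E) and (F) have their prerequisites met. (E) has the earlier label, so (E) next.
Next only (F) has its prerequisites met → (F).
Ready: (A) and (C). (A) has the earlier label → (A).
Now (C) and (D) have their prerequisites met. (C) has the earlier label, so (C) next.
That leaves (D) as the only ready step → (D).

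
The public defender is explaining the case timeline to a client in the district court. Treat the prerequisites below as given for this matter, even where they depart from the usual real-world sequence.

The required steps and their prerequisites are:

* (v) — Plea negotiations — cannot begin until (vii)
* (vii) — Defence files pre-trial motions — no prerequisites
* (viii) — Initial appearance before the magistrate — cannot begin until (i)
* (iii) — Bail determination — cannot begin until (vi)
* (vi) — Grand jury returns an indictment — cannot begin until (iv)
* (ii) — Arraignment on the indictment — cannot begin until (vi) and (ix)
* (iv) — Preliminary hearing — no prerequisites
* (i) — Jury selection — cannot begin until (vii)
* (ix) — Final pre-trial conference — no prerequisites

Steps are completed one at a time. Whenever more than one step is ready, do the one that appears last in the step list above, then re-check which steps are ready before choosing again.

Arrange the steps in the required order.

(ix), (iv) and (vii) have no prerequisites; (ix) is listed later, so (ix) is first.
(iv) and (vii) are both available; (iv) is listed later → (iv).
(vi) now also ready, so the ready set is {(vi), (vii)}; (vi) is listed later → (vi).
(ii) and (iii) now also ready, so the ready set is {(ii), (iii), (vii)}; (ii) is listed later → (ii).
(iii) and (vii) are both available; (iii) is listed later → (iii).
Next only (vii) has its prerequisites met → (vii).
Ready: (i) and (v). (i) is listed later → (i).
(viii) now also ready, so the ready set is {(viii), (v)}; (viii) is listed later → (viii).
(v) needed (vii), now all done → (v).

(ix), (iv), (vi), (ii), (iii), (vii), (i), (viii), (v)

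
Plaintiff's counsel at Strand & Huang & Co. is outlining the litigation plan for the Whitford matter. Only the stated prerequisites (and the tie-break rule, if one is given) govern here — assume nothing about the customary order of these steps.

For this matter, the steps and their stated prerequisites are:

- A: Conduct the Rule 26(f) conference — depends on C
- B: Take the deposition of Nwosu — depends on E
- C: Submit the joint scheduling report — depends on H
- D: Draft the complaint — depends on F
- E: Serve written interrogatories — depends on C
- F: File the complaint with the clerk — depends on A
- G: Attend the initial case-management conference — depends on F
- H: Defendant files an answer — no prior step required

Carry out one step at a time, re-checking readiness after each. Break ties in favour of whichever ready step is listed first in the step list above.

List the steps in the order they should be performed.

H is the only step with nothing outstanding, so it goes first.
That leaves C as the only ready step → C.
Ready: A and E. A is listed earlier → A.
F now also ready, so the ready set is {E, F}; E is listed earlier → E.
B now also ready, so the ready set is {B, F}; B is listed earlier → B.
Next only F has its prerequisites met → F.
D and G are both available; D is listed earlier → D.
That leaves G as the only ready step → G.

H → C → A → E → B → F → D → G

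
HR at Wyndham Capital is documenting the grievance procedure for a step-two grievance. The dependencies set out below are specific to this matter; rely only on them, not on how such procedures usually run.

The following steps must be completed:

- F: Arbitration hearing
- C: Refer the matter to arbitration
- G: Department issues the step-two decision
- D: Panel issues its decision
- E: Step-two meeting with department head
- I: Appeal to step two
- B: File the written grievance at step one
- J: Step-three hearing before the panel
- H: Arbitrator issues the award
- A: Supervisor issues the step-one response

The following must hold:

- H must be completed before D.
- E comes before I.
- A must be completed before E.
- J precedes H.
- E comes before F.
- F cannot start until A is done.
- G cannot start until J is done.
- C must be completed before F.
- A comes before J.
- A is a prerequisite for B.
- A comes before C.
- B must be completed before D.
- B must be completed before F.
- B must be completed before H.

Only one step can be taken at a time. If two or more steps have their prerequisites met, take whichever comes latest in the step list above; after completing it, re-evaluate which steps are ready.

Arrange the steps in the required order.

A J B H E I D G C F

A has no prerequisites → A first.
Ready: J, B, E and C. J is listed later → J.
B, E, G and C are all available; B is listed later → B.
Ready: H, E, G and C. H is listed later → H.
D now also ready, so the ready set is {E, D, G, C}; E is listed later → E.
I now also ready, so the ready set is {I, D, G, C}; I is listed later → I.
D, G and C are all available; D is listed later → D.
Now G and C have their prerequisites met. G is listed later, so G next.
C is the only step now ready → C.
That leaves F as the only ready step → F.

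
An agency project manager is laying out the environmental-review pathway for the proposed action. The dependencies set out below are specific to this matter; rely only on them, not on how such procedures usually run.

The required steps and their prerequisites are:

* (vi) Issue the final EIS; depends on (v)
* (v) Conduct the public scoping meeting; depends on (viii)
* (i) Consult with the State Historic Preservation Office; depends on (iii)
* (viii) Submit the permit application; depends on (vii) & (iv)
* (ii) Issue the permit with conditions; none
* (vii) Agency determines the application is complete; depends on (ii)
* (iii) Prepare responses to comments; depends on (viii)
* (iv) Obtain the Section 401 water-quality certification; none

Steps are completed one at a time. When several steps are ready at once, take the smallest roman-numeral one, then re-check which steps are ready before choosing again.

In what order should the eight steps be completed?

(ii), (iv), (vii), (viii), (iii), (i), (v), (vi)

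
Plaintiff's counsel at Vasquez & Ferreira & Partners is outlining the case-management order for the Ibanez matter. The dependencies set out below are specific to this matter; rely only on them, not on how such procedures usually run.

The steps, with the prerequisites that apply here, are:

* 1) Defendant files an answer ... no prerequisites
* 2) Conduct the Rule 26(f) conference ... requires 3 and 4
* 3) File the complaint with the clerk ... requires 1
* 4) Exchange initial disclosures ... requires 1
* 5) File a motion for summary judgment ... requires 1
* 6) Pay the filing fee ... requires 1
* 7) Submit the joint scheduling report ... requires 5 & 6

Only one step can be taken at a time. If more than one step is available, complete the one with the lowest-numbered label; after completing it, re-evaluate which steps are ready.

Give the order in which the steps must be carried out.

1 is the only step with nothing outstanding, so it goes first.
Now 3, 4, 5 and 6 have their prerequisites met. 3 has the earlier label, so 3 next.
Ready: 4, 5 and 6. 4 has the earlier label → 4.
2 now also ready, so the ready set is {2, 5, 6}; 2 has the earlier label → 2.
5 and 6 are both available; 5 has the earlier label → 5.
That leaves 6 as the only ready step → 6.
7 needed 5 and 6, now all done → 7.

1 → 3 → 4 → 2 → 5 → 6 → 7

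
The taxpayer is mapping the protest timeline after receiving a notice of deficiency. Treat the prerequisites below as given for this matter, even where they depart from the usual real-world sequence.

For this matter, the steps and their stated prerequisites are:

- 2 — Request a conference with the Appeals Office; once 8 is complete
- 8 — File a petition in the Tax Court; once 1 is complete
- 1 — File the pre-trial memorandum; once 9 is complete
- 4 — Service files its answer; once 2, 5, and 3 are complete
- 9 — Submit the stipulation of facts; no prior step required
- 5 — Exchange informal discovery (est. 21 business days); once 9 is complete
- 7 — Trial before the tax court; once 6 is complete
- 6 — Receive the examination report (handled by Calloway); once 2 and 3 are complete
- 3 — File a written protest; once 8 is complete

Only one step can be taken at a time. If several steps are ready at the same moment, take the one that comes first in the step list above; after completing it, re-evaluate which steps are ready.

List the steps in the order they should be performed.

Only 9 has no prerequisites, so it is first.
Now 1 and 5 have their prerequisites met. 1 is listed earlier, so 1 next.
Now 8 and 5 have their prerequisites met. 8 is listed earlier, so 8 next.
2 and 3 now also ready, so the ready set is {2, 5, 3}; 2 is listed earlier → 2.
Now 5 and 3 have their prerequisites met. 5 is listed earlier, so 5 next.
That leaves 3 as the only ready step → 3.
4 and 6 are both available; 4 is listed earlier → 4.
6 is the only step now ready → 6.
Next only 7 has its prerequisites met → 7.

9, 1, 8, 2, 5, 3, 4, 6, 7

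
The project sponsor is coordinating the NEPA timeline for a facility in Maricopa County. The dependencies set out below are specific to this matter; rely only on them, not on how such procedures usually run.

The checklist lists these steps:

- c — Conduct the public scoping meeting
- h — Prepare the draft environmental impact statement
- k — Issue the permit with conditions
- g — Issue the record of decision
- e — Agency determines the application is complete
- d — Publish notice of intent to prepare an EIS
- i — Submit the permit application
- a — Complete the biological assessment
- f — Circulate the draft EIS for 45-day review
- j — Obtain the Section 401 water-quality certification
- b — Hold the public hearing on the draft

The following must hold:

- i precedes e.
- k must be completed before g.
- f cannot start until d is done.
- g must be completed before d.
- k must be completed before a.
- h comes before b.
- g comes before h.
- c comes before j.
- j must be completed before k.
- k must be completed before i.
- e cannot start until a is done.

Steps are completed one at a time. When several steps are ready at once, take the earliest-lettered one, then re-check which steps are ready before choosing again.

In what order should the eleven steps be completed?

c is the only step with nothing outstanding, so it goes first.
Next only j has its prerequisites met → j.
k is the only step now ready → k.
a, g and i are all available; a has the earlier label → a.
Ready: g and i. g has the earlier label → g.
d, h and i are all available; d has the earlier label → d.
f, h and i are all available; f has the earlier label → f.
Now h and i have their prerequisites met. h has the earlier label, so h next.
Now b and i have their prerequisites met. b has the earlier label, so b next.
i needed k, now all done → i.
e is the only step now ready → e.

c, j, k, a, g, d, f, h, b, i, e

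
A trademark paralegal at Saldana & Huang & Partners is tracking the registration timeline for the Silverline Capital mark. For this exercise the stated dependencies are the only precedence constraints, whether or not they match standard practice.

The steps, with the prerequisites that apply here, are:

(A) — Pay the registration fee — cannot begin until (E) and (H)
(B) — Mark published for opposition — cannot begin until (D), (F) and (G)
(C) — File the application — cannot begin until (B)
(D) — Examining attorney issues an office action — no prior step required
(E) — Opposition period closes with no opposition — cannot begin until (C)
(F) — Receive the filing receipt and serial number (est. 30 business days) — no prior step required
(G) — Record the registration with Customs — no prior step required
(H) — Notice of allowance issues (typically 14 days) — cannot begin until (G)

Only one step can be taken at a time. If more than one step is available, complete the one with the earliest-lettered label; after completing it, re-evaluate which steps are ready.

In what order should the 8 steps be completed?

(D), (F), (G), (B), (C), (E), (H), (A)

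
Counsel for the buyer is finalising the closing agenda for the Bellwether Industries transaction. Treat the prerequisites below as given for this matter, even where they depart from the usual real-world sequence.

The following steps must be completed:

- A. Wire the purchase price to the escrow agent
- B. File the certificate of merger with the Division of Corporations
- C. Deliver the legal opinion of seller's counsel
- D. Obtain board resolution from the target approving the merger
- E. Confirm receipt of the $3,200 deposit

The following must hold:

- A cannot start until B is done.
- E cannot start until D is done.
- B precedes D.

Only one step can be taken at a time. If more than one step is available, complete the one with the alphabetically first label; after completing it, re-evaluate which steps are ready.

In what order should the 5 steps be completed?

B and C have no prerequisites; B has the earlier label, so B is first.
Now A, C and D have their prerequisites met. A has the earlier label, so A next.
Now C and D have their prerequisites met. C has the earlier label, so C next.
Next only D has its prerequisites met → D.
That leaves E as the only ready step → E.

B, A, C, D, E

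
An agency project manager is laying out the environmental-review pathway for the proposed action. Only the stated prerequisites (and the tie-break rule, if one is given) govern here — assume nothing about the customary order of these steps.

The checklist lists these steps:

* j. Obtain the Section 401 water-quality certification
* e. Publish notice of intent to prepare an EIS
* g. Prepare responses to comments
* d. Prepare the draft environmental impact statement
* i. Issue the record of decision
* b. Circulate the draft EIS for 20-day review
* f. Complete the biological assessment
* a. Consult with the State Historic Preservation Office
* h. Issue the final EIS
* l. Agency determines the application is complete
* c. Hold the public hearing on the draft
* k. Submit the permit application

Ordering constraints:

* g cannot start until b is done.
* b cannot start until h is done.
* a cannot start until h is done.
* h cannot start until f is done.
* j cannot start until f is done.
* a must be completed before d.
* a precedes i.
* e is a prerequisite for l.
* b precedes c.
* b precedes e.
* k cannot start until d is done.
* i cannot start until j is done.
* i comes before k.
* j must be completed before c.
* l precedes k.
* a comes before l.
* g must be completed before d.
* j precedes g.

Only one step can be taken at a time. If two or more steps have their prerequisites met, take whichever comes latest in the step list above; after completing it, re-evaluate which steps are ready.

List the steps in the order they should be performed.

f, h, a, b, e, l, j, c, i, g, d, k

f has no prerequisites → f first.
h and j are both available; h is listed later → h.
a and b now also ready, so the ready set is {a, b, j}; a is listed later → a.
Now b and j have their prerequisites met. b is listed later, so b next.
e and j are both available; e is listed later → e.
Ready: l and j. l is listed later → l.
That leaves j as the only ready step → j.
c, i and g are all available; c is listed later → c.
Ready: i and g. i is listed later → i.
g needed b and j, now all done → g.
Next only d has its prerequisites met → d.
k needed l, i and d, now all done → k.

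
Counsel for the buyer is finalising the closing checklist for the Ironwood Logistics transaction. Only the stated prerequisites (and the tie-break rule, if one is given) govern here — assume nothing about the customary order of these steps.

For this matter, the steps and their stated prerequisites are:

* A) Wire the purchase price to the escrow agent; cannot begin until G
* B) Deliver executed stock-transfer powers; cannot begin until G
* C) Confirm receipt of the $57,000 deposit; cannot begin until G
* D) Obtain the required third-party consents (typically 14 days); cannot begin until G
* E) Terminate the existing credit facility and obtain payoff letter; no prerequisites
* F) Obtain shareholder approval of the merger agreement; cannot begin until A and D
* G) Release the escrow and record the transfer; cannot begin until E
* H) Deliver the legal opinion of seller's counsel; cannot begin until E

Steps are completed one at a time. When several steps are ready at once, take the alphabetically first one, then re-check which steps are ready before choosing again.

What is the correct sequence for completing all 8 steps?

E G A B C D F H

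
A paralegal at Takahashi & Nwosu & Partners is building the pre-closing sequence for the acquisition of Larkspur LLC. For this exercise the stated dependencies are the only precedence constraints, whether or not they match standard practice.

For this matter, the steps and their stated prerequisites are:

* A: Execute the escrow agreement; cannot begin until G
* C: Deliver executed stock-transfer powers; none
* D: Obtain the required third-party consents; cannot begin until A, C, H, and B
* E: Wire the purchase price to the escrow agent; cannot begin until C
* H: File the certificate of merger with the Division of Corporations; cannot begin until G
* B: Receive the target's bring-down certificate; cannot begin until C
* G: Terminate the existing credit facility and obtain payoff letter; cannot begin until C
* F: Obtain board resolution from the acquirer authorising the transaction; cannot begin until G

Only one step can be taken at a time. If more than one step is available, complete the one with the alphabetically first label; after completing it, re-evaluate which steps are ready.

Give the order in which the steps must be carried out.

C has no prerequisites → C first.
Now B, E and G have their prerequisites met. B has the earlier label, so B next.
Now E and G have their prerequisites met. E has the earlier label, so E next.
G needed C, now all done → G.
A, F and H are all available; A has the earlier label → A.
F and H are both available; F has the earlier label → F.
That leaves H as the only ready step → H.
Next only D has its prerequisites met → D.

C, B, E, G, A, F, H, D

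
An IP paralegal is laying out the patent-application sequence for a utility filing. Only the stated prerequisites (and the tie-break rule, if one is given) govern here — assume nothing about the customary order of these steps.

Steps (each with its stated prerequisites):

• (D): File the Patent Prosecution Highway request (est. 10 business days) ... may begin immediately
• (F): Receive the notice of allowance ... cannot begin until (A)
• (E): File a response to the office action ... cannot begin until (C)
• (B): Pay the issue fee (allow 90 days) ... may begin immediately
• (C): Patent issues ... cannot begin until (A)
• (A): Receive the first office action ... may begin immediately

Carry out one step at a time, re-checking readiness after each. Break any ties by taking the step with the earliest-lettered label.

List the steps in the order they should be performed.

Nothing is required for (A), (B) and (D). (A) has the earlier label → (A) first.
(B), (C), (D) and (F) are all available; (B) has the earlier label → (B).
Ready: (C), (D) and (F). (C) has the earlier label → (C).
(D), (E) and (F) are all available; (D) has the earlier label → (D).
Ready: (E) and (F). (E) has the earlier label → (E).
That leaves (F) as the only ready step → (F).

(A), (B), (C), (D), (E), (F)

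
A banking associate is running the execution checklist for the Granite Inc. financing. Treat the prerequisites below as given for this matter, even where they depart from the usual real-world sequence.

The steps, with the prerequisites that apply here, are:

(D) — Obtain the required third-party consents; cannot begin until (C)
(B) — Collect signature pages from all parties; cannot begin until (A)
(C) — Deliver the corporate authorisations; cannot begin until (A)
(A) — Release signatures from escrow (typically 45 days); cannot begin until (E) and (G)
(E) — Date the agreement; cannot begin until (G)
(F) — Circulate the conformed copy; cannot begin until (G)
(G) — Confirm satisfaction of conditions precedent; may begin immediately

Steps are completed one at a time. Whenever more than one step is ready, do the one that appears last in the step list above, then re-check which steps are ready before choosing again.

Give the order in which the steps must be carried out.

(G) has no prerequisites → (G) first.
(F) and (E) are both available; (F) is listed later → (F).
(E) needed (G), now all done → (E).
(A) is the only step now ready → (A).
Now (C) and (B) have their prerequisites met. (C) is listed later, so (C) next.
(D) now also ready, so the ready set is {(B), (D)}; (B) is listed later → (B).
(D) is the only step now ready → (D).

(G), (F), (E), (A), (C), (B), (D)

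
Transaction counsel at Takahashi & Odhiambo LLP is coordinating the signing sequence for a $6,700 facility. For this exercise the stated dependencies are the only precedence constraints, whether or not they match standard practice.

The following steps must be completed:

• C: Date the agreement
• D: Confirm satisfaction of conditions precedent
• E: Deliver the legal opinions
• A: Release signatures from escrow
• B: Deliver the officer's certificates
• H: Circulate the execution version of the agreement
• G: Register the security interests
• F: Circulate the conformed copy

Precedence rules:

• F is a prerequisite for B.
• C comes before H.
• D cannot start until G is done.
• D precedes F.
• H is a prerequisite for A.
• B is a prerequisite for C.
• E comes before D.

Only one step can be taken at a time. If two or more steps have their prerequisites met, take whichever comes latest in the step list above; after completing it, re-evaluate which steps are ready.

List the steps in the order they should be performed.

G E D F B C H A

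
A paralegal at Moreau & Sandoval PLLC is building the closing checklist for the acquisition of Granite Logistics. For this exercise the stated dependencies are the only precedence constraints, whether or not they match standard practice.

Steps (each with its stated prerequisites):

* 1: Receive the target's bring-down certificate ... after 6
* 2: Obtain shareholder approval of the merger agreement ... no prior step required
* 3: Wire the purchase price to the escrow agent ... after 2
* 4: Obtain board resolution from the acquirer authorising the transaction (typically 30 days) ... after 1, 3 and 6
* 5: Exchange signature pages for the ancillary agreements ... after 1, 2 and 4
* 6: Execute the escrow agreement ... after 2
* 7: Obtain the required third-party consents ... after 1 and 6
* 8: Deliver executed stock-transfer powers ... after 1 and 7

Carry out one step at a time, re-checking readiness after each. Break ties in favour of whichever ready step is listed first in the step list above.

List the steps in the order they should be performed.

2 has no prerequisites → 2 first.
3 and 6 are both available; 3 is listed earlier → 3.
6 is the only step now ready → 6.
1 needed 6, now all done → 1.
Now 4 and 7 have their prerequisites met. 4 is listed earlier, so 4 next.
5 now also ready, so the ready set is {5, 7}; 5 is listed earlier → 5.
7 is the only step now ready → 7.
8 is the only step now ready → 8.

2, 3, 6, 1, 4, 5, 7, 8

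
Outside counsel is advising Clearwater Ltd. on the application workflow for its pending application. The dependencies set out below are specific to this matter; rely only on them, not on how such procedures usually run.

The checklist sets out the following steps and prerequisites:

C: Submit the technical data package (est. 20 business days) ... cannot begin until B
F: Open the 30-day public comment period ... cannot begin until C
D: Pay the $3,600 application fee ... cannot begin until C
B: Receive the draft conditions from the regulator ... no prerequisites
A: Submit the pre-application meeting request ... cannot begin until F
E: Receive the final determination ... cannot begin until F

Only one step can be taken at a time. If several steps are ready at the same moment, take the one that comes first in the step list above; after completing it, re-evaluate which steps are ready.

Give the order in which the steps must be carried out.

B, C, F, D, A, E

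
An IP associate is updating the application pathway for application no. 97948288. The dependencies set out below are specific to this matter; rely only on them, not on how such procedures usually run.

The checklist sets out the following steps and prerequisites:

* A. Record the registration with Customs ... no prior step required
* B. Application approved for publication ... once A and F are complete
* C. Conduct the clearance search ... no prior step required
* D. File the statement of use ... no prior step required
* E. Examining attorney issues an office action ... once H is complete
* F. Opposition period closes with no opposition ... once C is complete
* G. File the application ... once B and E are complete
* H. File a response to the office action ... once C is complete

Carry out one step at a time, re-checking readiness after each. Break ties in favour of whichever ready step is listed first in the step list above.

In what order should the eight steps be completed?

Nothing is required for A, C and D. A is listed earlier → A first.
C and D are both available; C is listed earlier → C.
Ready: D, F and H. D is listed earlier → D.
Ready: F and H. F is listed earlier → F.
Ready: B and H. B is listed earlier → B.
That leaves H as the only ready step → H.
Next only E has its prerequisites met → E.
That leaves G as the only ready step → G.

A, C, D, F, B, H, E, G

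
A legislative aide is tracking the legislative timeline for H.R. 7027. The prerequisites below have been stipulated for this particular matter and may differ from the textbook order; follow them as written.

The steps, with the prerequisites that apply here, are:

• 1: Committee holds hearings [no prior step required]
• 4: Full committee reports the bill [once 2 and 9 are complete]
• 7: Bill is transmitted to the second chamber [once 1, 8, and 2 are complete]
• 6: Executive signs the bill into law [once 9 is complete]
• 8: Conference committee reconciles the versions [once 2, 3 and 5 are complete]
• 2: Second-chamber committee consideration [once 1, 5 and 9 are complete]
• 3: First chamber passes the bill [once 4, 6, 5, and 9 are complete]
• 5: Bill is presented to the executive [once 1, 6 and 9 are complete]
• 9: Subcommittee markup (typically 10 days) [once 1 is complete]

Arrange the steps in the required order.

1, 9, 6, 5, 2, 4, 3, 8, 7

1 has no prerequisites → 1 first.
That leaves 9 as the only ready step → 9.
6 is the only step now ready → 6.
5 is the only step now ready → 5.
2 needed 1, 5 and 9, now all done → 2.
4 needed 2 and 9, now all done → 4.
3 is the only step now ready → 3.
Next only 8 has its prerequisites met → 8.
7 needed 1, 8 and 2, now all done → 7.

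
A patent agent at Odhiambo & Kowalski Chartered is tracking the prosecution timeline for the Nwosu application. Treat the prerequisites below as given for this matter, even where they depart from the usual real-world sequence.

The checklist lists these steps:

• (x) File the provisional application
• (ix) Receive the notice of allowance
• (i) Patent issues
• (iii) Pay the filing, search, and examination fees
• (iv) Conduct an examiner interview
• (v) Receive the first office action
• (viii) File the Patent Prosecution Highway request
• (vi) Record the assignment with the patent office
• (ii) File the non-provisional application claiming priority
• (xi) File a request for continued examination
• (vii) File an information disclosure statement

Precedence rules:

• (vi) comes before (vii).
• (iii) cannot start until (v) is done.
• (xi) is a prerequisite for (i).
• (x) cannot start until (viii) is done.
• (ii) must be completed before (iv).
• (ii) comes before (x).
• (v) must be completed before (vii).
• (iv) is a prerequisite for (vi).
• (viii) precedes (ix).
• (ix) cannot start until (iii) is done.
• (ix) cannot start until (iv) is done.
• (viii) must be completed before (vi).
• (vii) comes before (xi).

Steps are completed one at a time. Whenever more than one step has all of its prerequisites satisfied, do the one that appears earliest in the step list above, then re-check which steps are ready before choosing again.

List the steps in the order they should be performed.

(v), (viii) and (ii) have no prerequisites; (v) is listed earlier, so (v) is first.
Ready: (iii), (viii) and (ii). (iii) is listed earlier → (iii).
(viii) and (ii) are both available; (viii) is listed earlier → (viii).
(ii) is the only step now ready → (ii).
Now (x) and (iv) have their prerequisites met. (x) is listed earlier, so (x) next.
That leaves (iv) as the only ready step → (iv).
Now (ix) and (vi) have their prerequisites met. (ix) is listed earlier, so (ix) next.
(vi) is the only step now ready → (vi).
That leaves (vii) as the only ready step → (vii).
(xi) needed (vii), now all done → (xi).
(i) needed (xi), now all done → (i).

(v), (iii), (viii), (ii), (x), (iv), (ix), (vi), (vii), (xi), (i)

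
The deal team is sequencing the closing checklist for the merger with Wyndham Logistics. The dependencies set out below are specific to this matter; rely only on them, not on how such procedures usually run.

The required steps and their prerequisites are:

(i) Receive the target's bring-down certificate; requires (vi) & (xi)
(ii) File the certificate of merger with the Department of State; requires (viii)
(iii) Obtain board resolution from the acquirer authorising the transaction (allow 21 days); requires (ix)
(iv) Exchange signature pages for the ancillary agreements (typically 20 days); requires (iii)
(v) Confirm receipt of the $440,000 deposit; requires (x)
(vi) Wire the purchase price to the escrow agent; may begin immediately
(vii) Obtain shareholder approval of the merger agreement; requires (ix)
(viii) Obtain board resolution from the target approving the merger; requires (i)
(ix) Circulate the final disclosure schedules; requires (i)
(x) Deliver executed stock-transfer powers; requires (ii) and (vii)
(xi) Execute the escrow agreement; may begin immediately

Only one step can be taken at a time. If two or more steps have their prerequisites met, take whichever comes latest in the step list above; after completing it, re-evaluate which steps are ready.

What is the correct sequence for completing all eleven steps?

Nothing is required for (xi) and (vi). (xi) is listed later → (xi) first.
(vi) is the only step now ready → (vi).
(i) is the only step now ready → (i).
(ix) and (viii) are both available; (ix) is listed later → (ix).
Ready: (viii), (vii) and (iii). (viii) is listed later → (viii).
(vii), (iii) and (ii) are all available; (vii) is listed later → (vii).
Now (iii) and (ii) have their prerequisites met. (iii) is listed later, so (iii) next.
(iv) now also ready, so the ready set is {(iv), (ii)}; (iv) is listed later → (iv).
(ii) needed (viii), now all done → (ii).
(x) needed (vii) and (ii), now all done → (x).
Next only (v) has its prerequisites met → (v).

(xi) (vi) (i) (ix) (viii) (vii) (iii) (iv) (ii) (x) (v)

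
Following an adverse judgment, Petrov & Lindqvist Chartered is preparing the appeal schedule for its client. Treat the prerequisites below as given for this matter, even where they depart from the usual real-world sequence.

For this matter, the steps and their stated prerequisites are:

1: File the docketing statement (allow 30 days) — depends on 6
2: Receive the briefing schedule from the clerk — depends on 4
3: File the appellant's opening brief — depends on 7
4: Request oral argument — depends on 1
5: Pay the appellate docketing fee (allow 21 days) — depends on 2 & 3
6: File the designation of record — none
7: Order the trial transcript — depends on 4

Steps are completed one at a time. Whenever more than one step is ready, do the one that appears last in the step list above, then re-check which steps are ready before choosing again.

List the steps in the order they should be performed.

Only 6 has no prerequisites, so it is first.
1 needed 6, now all done → 1.
Next only 4 has its prerequisites met → 4.
Ready: 7 and 2. 7 is listed later → 7.
3 now also ready, so the ready set is {3, 2}; 3 is listed later → 3.
That leaves 2 as the only ready step → 2.
5 needed 3 and 2, now all done → 5.

6 1 4 7 3 2 5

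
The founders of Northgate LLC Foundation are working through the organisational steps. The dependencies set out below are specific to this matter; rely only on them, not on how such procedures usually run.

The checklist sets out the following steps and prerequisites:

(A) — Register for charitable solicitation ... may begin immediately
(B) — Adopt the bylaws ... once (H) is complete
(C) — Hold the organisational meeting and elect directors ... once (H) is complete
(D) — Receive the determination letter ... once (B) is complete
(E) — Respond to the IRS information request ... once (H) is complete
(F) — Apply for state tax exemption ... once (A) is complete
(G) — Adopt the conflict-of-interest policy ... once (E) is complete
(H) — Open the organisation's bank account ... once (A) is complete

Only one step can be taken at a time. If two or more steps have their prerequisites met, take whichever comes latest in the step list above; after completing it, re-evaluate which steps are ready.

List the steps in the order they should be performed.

(A) has no prerequisites → (A) first.
Now (H) and (F) have their prerequisites met. (H) is listed later, so (H) next.
(F), (E), (C) and (B) are all available; (F) is listed later → (F).
Ready: (E), (C) and (B). (E) is listed later → (E).
Ready: (G), (C) and (B). (G) is listed later → (G).
Ready: (C) and (B). (C) is listed later → (C).
Next only (B) has its prerequisites met → (B).
That leaves (D) as the only ready step → (D).

(A) (H) (F) (E) (G) (C) (B) (D)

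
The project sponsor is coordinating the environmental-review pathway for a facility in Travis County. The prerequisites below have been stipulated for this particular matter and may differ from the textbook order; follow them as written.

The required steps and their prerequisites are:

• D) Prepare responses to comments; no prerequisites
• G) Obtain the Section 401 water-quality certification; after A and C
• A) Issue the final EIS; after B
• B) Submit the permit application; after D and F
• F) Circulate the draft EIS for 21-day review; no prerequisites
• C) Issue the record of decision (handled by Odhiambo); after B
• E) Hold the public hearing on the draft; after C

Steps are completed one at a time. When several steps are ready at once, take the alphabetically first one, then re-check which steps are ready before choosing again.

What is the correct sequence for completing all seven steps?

D, F, B, A, C, E, G

D and F have no prerequisites; D has the earlier label, so D is first.
Next only F has its prerequisites met → F.
That leaves B as the only ready step → B.
Now A and C have their prerequisites met. A has the earlier label, so A next.
C is the only step now ready → C.
Ready: E and G. E has the earlier label → E.
Next only G has its prerequisites met → G.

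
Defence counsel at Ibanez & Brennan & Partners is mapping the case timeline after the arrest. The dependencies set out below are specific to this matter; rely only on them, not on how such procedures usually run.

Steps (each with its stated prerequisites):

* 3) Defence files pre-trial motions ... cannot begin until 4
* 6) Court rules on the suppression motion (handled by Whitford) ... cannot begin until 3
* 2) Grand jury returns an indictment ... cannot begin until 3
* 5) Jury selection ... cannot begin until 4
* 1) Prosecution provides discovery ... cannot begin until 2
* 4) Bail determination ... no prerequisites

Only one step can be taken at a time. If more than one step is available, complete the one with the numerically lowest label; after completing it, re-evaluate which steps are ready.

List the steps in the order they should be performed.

4 is the only step with nothing outstanding, so it goes first.
Ready: 3 and 5. 3 has the earlier label → 3.
2 and 6 now also ready, so the ready set is {2, 5, 6}; 2 has the earlier label → 2.
1 now also ready, so the ready set is {1, 5, 6}; 1 has the earlier label → 1.
5 and 6 are both available; 5 has the earlier label → 5.
Next only 6 has its prerequisites met → 6.

4 → 3 → 2 → 1 → 5 → 6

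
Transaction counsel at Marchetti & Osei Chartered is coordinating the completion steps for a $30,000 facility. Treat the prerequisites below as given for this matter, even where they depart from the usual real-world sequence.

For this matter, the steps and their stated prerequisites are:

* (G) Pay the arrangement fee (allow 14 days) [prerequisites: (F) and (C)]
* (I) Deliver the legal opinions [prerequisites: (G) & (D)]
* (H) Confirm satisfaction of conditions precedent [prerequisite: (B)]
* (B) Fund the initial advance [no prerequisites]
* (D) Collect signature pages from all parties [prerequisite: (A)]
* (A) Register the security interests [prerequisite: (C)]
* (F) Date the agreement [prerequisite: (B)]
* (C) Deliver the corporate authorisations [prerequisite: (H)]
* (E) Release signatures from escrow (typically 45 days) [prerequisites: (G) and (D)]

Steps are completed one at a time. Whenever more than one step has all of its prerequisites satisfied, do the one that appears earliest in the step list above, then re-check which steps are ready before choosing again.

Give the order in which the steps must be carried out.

(B), (H), (F), (C), (G), (A), (D), (I), (E)

(B) has no prerequisites → (B) first.
(H) and (F) are both available; (H) is listed earlier → (H).
(C) now also ready, so the ready set is {(F), (C)}; (F) is listed earlier → (F).
Next only (C) has its prerequisites met → (C).
(G) and (A) are both available; (G) is listed earlier → (G).
Next only (A) has its prerequisites met → (A).
Next only (D) has its prerequisites met → (D).
(I) and (E) are both available; (I) is listed earlier → (I).
(E) needed (G) and (D), now all done → (E).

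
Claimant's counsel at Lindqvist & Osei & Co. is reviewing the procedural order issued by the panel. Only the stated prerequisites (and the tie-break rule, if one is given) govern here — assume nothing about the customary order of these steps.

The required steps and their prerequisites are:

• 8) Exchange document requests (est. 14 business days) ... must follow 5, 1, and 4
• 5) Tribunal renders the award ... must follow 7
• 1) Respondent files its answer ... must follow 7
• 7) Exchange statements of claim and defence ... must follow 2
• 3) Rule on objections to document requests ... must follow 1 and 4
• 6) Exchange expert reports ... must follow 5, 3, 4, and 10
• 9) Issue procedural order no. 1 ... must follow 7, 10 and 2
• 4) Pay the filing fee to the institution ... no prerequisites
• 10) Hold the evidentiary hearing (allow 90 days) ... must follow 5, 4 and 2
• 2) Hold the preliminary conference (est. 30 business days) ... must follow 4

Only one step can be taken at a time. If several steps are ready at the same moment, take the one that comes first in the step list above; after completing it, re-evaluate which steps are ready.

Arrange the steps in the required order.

4 has no prerequisites → 4 first.
That leaves 2 as the only ready step → 2.
That leaves 7 as the only ready step → 7.
Ready: 5 and 1. 5 is listed earlier → 5.
Ready: 1 and 10. 1 is listed earlier → 1.
Ready: 8, 3 and 10. 8 is listed earlier → 8.
Ready: 3 and 10. 3 is listed earlier → 3.
That leaves 10 as the only ready step → 10.
Now 6 and 9 have their prerequisites met. 6 is listed earlier, so 6 next.
That leaves 9 as the only ready step → 9.

4 → 2 → 7 → 5 → 1 → 8 → 3 → 10 → 6 → 9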